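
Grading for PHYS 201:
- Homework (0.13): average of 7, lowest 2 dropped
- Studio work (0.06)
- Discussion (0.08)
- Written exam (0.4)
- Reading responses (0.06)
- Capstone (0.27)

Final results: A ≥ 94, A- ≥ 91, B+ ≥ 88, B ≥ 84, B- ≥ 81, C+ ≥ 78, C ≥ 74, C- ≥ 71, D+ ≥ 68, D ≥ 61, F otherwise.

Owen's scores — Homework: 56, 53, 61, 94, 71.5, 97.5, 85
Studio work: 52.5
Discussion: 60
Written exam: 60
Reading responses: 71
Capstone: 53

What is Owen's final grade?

Homework: drop 53, 56 → average of remaining 5 = 409/5 = 81.8
Weighted total:
  Homework 81.8 × 0.13 = 10.634
  Studio work 52.5 × 0.06 = 3.15
  Discussion 60 × 0.08 = 4.8
  Written exam 60 × 0.4 = 24
  Reading responses 71 × 0.06 = 4.26
  Capstone 53 × 0.27 = 14.31
Sum = 61.154
61.154 is ≥ 61 and < 68 → D

D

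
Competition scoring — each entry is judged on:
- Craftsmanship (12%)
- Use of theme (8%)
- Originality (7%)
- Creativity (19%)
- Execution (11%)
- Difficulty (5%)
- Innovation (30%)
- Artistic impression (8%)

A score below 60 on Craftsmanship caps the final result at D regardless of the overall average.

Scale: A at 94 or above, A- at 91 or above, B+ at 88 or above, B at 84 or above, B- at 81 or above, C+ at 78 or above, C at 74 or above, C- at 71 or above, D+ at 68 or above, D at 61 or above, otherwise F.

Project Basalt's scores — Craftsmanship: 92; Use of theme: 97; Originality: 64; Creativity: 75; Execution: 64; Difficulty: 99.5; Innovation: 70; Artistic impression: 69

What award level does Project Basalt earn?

C

Craftsmanship score 92 ≥ 60: minimum met.
Weighted total:
  Craftsmanship 92 × 0.12 = 11.04
  Use of theme 97 × 0.08 = 7.76
  Originality 64 × 0.07 = 4.48
  Creativity 75 × 0.19 = 14.25
  Execution 64 × 0.11 = 7.04
  Difficulty 99.5 × 0.05 = 4.975
  Innovation 70 × 0.3 = 21
  Artistic impression 69 × 0.08 = 5.52
Sum = 76.065
76.065 is ≥ 74 and < 78 → C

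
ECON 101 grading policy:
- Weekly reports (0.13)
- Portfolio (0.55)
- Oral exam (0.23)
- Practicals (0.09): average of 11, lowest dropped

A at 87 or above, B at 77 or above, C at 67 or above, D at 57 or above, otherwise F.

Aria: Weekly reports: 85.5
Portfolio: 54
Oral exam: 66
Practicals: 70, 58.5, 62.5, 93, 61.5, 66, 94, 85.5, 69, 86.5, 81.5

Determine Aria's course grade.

Practicals: drop 58.5 → average of remaining 10 = 769.5/10 = 76.95
Weighted total:
  Weekly reports 85.5 × 0.13 = 11.115
  Portfolio 54 × 0.55 = 29.7
  Oral exam 66 × 0.23 = 15.18
  Practicals 76.95 × 0.09 = 6.9255
Sum = 62.9205
62.9205 is ≥ 57 and < 67 → D

D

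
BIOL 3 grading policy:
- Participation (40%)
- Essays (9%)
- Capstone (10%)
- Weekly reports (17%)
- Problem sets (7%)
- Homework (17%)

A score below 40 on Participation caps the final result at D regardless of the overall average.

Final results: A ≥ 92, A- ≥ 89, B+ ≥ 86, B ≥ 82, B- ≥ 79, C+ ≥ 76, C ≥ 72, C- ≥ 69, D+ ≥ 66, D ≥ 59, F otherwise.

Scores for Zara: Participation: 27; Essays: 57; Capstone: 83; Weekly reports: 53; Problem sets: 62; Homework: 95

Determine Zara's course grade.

F

Participation score 27 < 40: minimum not met.
Weighted total:
  Participation 27 × 0.4 = 10.8
  Essays 57 × 0.09 = 5.13
  Capstone 83 × 0.1 = 8.3
  Weekly reports 53 × 0.17 = 9.01
  Problem sets 62 × 0.07 = 4.34
  Homework 95 × 0.17 = 16.15
Sum = 53.73
53.73 would be F; cap at D applies → F.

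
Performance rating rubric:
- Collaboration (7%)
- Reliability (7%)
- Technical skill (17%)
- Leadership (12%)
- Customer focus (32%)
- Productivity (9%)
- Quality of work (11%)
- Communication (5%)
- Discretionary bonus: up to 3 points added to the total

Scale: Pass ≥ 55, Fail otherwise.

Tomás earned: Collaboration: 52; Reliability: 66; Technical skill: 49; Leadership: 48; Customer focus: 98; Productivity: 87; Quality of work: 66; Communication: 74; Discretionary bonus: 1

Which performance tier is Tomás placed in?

Pass

Weighted total:
  Collaboration 52 × 0.07 = 3.64
  Reliability 66 × 0.07 = 4.62
  Technical skill 49 × 0.17 = 8.33
  Leadership 48 × 0.12 = 5.76
  Customer focus 98 × 0.32 = 31.36
  Productivity 87 × 0.09 = 7.83
  Quality of work 66 × 0.11 = 7.26
  Communication 74 × 0.05 = 3.7
Sum = 72.5
Discretionary bonus: 72.5 + 1 = 73.5
73.5 ≥ 55 → Pass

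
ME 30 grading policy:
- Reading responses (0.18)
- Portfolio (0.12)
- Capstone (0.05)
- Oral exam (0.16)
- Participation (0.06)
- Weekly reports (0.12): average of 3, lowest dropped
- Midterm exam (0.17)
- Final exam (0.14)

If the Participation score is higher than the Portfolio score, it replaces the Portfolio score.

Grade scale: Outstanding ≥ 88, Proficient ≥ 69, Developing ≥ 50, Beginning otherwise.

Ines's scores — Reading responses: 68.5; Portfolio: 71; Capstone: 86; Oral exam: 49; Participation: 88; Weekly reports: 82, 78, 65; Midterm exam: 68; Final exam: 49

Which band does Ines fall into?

Weekly reports: drop 65 → average of remaining 2 = 160/2 = 80
Participation (88) > Portfolio (71), so Portfolio counts as 88.
Weighted total:
  Reading responses 68.5 × 0.18 = 12.33
  Portfolio 88 × 0.12 = 10.56
  Capstone 86 × 0.05 = 4.3
  Oral exam 49 × 0.16 = 7.84
  Participation 88 × 0.06 = 5.28
  Weekly reports 80 × 0.12 = 9.6
  Midterm exam 68 × 0.17 = 11.56
  Final exam 49 × 0.14 = 6.86
Sum = 68.33
68.33 is ≥ 50 and < 69 → Developing

Developing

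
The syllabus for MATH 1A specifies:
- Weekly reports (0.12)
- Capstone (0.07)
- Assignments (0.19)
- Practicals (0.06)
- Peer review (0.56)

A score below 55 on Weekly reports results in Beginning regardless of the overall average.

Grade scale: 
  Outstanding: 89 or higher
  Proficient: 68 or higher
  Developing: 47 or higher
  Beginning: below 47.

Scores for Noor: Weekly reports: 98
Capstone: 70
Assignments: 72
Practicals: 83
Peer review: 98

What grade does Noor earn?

Weekly reports score 98 ≥ 55: minimum met.
Weighted total:
  Weekly reports 98 × 0.12 = 11.76
  Capstone 70 × 0.07 = 4.9
  Assignments 72 × 0.19 = 13.68
  Practicals 83 × 0.06 = 4.98
  Peer review 98 × 0.56 = 54.88
Sum = 90.2
90.2 ≥ 89 → Outstanding

Outstanding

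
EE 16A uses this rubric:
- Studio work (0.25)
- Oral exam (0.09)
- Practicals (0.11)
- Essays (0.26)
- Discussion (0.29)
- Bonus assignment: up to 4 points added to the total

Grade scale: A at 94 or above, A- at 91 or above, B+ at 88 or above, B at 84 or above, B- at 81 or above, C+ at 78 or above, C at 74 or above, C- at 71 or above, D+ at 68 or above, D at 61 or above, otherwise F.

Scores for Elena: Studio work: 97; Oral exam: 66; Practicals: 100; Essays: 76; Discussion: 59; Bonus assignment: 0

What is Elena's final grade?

Weighted total:
  Studio work 97 × 0.25 = 24.25
  Oral exam 66 × 0.09 = 5.94
  Practicals 100 × 0.11 = 11
  Essays 76 × 0.26 = 19.76
  Discussion 59 × 0.29 = 17.11
Sum = 78.06
Bonus assignment: 78.06 + 0 = 78.06
78.06 is ≥ 78 and < 81 → C+

C+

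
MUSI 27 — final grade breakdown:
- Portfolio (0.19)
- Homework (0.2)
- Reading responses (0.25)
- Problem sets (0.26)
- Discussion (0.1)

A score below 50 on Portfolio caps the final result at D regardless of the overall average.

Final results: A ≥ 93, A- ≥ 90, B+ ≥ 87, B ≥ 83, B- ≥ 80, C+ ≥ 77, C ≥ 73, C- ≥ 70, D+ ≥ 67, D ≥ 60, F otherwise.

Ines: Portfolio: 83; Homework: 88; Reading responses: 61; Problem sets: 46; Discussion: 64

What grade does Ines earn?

D

Portfolio score 83 ≥ 50: minimum met.
Weighted total:
  Portfolio 83 × 0.19 = 15.77
  Homework 88 × 0.2 = 17.6
  Reading responses 61 × 0.25 = 15.25
  Problem sets 46 × 0.26 = 11.96
  Discussion 64 × 0.1 = 6.4
Sum = 66.98
66.98 is ≥ 60 and < 67 → D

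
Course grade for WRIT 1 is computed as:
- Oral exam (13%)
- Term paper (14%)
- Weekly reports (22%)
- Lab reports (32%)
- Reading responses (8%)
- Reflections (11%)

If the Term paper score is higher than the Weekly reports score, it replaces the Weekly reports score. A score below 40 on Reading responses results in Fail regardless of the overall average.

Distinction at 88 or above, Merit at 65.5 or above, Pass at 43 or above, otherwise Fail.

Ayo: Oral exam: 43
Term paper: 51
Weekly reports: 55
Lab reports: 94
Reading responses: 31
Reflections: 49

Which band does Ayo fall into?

Fail

Term paper (51) ≤ Weekly reports (55), so Weekly reports stays at 55.
Reading responses score 31 < 40: minimum not met.
Weighted total:
  Oral exam 43 × 0.13 = 5.59
  Term paper 51 × 0.14 = 7.14
  Weekly reports 55 × 0.22 = 12.1
  Lab reports 94 × 0.32 = 30.08
  Reading responses 31 × 0.08 = 2.48
  Reflections 49 × 0.11 = 5.39
Sum = 62.78
Because the Reading responses minimum was not met, the result is Fail.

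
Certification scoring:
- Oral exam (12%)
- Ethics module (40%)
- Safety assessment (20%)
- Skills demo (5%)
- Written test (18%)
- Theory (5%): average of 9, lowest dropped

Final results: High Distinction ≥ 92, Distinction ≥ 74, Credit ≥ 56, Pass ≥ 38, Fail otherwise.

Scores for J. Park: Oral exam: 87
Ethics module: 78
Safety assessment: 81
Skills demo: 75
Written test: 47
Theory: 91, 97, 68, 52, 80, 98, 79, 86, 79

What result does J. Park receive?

Distinction

Theory: drop 52 → average of remaining 8 = 678/8 = 84.75
Weighted total:
  Oral exam 87 × 0.12 = 10.44
  Ethics module 78 × 0.4 = 31.2
  Safety assessment 81 × 0.2 = 16.2
  Skills demo 75 × 0.05 = 3.75
  Written test 47 × 0.18 = 8.46
  Theory 84.75 × 0.05 = 4.2375
Sum = 74.2875
74.2875 is ≥ 74 and < 92 → Distinction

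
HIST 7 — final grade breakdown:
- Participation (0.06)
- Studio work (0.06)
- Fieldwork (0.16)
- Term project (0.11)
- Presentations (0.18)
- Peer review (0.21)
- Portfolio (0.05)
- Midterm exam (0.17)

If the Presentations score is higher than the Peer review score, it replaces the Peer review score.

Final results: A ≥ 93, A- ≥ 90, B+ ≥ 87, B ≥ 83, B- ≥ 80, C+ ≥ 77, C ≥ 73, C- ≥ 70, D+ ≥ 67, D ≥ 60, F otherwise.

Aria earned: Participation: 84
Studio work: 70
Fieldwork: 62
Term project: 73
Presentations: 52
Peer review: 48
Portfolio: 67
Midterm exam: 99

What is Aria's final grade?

D+

Presentations (52) > Peer review (48), so Peer review counts as 52.
Weighted total:
  Participation 84 × 0.06 = 5.04
  Studio work 70 × 0.06 = 4.2
  Fieldwork 62 × 0.16 = 9.92
  Term project 73 × 0.11 = 8.03
  Presentations 52 × 0.18 = 9.36
  Peer review 52 × 0.21 = 10.92
  Portfolio 67 × 0.05 = 3.35
  Midterm exam 99 × 0.17 = 16.83
Sum = 67.65
67.65 is ≥ 67 and < 70 → D+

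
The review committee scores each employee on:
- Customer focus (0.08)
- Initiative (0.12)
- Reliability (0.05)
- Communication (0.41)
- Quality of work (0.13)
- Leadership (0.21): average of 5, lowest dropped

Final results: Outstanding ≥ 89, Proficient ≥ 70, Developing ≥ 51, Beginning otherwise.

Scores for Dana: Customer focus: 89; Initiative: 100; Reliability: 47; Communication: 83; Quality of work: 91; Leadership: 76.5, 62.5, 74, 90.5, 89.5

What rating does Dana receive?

Proficient

Leadership: drop 62.5 → average of remaining 4 = 330.5/4 = 82.625
Weighted total:
  Customer focus 89 × 0.08 = 7.12
  Initiative 100 × 0.12 = 12
  Reliability 47 × 0.05 = 2.35
  Communication 83 × 0.41 = 34.03
  Quality of work 91 × 0.13 = 11.83
  Leadership 82.625 × 0.21 = 17.35125
Sum = 84.68125
84.68125 is ≥ 70 and < 89 → Proficient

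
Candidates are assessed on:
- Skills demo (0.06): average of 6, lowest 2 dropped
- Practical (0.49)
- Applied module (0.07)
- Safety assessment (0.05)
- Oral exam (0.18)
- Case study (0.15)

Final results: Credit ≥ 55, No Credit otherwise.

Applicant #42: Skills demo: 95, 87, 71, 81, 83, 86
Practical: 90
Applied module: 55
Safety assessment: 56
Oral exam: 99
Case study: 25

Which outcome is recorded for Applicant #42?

Skills demo: drop 71, 81 → average of remaining 4 = 351/4 = 87.75
Weighted total:
  Skills demo 87.75 × 0.06 = 5.265
  Practical 90 × 0.49 = 44.1
  Applied module 55 × 0.07 = 3.85
  Safety assessment 56 × 0.05 = 2.8
  Oral exam 99 × 0.18 = 17.82
  Case study 25 × 0.15 = 3.75
Sum = 77.585
77.585 ≥ 55 → Credit

Credit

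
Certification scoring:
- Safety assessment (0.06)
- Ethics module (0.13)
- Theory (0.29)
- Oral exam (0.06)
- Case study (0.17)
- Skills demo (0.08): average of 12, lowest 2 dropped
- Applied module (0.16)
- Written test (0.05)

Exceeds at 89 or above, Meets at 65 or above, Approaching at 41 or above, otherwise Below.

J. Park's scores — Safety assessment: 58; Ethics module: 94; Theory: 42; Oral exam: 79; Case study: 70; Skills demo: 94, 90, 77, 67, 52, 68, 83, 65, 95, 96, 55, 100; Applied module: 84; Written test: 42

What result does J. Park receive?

Meets

Skills demo: drop 52, 55 → average of remaining 10 = 835/10 = 83.5
Weighted total:
  Safety assessment 58 × 0.06 = 3.48
  Ethics module 94 × 0.13 = 12.22
  Theory 42 × 0.29 = 12.18
  Oral exam 79 × 0.06 = 4.74
  Case study 70 × 0.17 = 11.9
  Skills demo 83.5 × 0.08 = 6.68
  Applied module 84 × 0.16 = 13.44
  Written test 42 × 0.05 = 2.1
Sum = 66.74
66.74 is ≥ 65 and < 89 → Meets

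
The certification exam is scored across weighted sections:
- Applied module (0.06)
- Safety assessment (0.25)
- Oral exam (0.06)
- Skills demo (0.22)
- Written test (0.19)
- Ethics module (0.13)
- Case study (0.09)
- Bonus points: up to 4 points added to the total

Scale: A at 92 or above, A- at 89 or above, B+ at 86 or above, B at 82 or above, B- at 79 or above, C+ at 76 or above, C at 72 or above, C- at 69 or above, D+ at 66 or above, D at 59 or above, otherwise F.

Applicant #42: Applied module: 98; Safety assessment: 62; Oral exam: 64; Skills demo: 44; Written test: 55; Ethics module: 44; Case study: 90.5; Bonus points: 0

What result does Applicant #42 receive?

Weighted total:
  Applied module 98 × 0.06 = 5.88
  Safety assessment 62 × 0.25 = 15.5
  Oral exam 64 × 0.06 = 3.84
  Skills demo 44 × 0.22 = 9.68
  Written test 55 × 0.19 = 10.45
  Ethics module 44 × 0.13 = 5.72
  Case study 90.5 × 0.09 = 8.145
Sum = 59.215
Bonus points: 59.215 + 0 = 59.215
59.215 is ≥ 59 and < 66 → D

D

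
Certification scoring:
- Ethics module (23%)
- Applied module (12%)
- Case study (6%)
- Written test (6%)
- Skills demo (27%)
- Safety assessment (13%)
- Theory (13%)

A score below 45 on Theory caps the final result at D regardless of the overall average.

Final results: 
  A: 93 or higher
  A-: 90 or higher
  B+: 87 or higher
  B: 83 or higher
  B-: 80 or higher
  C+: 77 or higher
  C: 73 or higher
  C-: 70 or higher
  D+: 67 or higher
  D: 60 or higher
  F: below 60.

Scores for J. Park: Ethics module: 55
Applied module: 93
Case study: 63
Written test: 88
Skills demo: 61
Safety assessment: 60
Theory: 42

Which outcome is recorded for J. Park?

Theory score 42 < 45: minimum not met.
Weighted total:
  Ethics module 55 × 0.23 = 12.65
  Applied module 93 × 0.12 = 11.16
  Case study 63 × 0.06 = 3.78
  Written test 88 × 0.06 = 5.28
  Skills demo 61 × 0.27 = 16.47
  Safety assessment 60 × 0.13 = 7.8
  Theory 42 × 0.13 = 5.46
Sum = 62.6
62.6 would be D; cap at D applies → D.

D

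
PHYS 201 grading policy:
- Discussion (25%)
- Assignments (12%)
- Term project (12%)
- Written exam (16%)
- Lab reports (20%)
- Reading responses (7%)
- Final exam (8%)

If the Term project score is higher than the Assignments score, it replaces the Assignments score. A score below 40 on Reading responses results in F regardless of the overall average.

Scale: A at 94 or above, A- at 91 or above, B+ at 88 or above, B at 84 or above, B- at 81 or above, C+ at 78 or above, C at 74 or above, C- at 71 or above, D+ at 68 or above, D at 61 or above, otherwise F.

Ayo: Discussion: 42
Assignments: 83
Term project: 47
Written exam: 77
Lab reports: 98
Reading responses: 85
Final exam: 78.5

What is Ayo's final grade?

Term project (47) ≤ Assignments (83), so Assignments stays at 83.
Reading responses score 85 ≥ 40: minimum met.
Weighted total:
  Discussion 42 × 0.25 = 10.5
  Assignments 83 × 0.12 = 9.96
  Term project 47 × 0.12 = 5.64
  Written exam 77 × 0.16 = 12.32
  Lab reports 98 × 0.2 = 19.6
  Reading responses 85 × 0.07 = 5.95
  Final exam 78.5 × 0.08 = 6.28
Sum = 70.25
70.25 is ≥ 68 and < 71 → D+

D+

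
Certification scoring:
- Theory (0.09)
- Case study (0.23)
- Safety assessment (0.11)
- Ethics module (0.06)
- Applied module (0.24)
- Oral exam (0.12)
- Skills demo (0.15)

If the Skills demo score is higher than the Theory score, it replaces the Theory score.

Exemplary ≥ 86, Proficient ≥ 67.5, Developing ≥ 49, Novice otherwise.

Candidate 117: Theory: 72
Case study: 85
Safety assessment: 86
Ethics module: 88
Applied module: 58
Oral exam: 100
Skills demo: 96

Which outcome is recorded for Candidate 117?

Skills demo (96) > Theory (72), so Theory counts as 96.
Weighted total:
  Theory 96 × 0.09 = 8.64
  Case study 85 × 0.23 = 19.55
  Safety assessment 86 × 0.11 = 9.46
  Ethics module 88 × 0.06 = 5.28
  Applied module 58 × 0.24 = 13.92
  Oral exam 100 × 0.12 = 12
  Skills demo 96 × 0.15 = 14.4
Sum = 83.25
83.25 is ≥ 67.5 and < 86 → Proficient

Proficient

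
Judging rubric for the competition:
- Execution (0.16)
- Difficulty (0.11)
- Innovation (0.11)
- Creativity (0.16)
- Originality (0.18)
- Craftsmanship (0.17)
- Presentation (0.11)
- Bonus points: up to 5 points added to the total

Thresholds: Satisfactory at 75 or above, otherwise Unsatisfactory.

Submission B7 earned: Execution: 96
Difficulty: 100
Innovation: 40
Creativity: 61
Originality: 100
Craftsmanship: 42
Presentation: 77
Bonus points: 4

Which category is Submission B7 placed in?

Weighted total:
  Execution 96 × 0.16 = 15.36
  Difficulty 100 × 0.11 = 11
  Innovation 40 × 0.11 = 4.4
  Creativity 61 × 0.16 = 9.76
  Originality 100 × 0.18 = 18
  Craftsmanship 42 × 0.17 = 7.14
  Presentation 77 × 0.11 = 8.47
Sum = 74.13
Bonus points: 74.13 + 4 = 78.13
78.13 ≥ 75 → Satisfactory

Satisfactory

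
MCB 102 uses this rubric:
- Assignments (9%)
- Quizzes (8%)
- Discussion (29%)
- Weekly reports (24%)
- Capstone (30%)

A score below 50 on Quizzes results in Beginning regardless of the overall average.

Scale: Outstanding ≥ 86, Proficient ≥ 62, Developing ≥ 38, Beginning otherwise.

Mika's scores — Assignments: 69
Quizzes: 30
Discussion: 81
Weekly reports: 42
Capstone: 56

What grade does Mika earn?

Quizzes score 30 < 50: minimum not met.
Weighted total:
  Assignments 69 × 0.09 = 6.21
  Quizzes 30 × 0.08 = 2.4
  Discussion 81 × 0.29 = 23.49
  Weekly reports 42 × 0.24 = 10.08
  Capstone 56 × 0.3 = 16.8
Sum = 58.98
Because the Quizzes minimum was not met, the result is Beginning.

Beginning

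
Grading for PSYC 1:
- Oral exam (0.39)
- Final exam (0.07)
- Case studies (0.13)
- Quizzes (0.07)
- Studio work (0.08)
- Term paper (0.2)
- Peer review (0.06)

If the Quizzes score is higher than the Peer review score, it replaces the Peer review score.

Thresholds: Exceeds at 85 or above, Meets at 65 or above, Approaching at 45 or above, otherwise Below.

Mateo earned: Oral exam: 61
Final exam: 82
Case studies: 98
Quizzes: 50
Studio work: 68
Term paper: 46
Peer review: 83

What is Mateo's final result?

Quizzes (50) ≤ Peer review (83), so Peer review stays at 83.
Weighted total:
  Oral exam 61 × 0.39 = 23.79
  Final exam 82 × 0.07 = 5.74
  Case studies 98 × 0.13 = 12.74
  Quizzes 50 × 0.07 = 3.5
  Studio work 68 × 0.08 = 5.44
  Term paper 46 × 0.2 = 9.2
  Peer review 83 × 0.06 = 4.98
Sum = 65.39
65.39 is ≥ 65 and < 85 → Meets

Meets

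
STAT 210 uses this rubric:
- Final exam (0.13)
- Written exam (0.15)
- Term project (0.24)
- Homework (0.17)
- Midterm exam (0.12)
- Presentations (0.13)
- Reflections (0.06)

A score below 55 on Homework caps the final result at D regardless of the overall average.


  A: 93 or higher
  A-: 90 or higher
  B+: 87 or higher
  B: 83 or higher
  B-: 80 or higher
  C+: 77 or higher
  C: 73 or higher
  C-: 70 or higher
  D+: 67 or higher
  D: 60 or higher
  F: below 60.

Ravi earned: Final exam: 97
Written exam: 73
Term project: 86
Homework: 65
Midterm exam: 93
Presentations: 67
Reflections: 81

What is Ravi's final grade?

Homework score 65 ≥ 55: minimum met.
Weighted total:
  Final exam 97 × 0.13 = 12.61
  Written exam 73 × 0.15 = 10.95
  Term project 86 × 0.24 = 20.64
  Homework 65 × 0.17 = 11.05
  Midterm exam 93 × 0.12 = 11.16
  Presentations 67 × 0.13 = 8.71
  Reflections 81 × 0.06 = 4.86
Sum = 79.98
79.98 is ≥ 77 and < 80 → C+

C+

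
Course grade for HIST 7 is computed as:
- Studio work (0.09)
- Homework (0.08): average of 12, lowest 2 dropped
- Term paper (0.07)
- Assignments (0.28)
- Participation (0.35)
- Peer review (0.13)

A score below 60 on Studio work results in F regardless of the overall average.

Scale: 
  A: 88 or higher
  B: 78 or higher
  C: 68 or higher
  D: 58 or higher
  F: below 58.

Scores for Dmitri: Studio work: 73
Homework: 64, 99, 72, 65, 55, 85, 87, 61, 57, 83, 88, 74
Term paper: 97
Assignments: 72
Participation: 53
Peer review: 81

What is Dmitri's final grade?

C

Homework: drop 55, 57 → average of remaining 10 = 778/10 = 77.8
Studio work score 73 ≥ 60: minimum met.
Weighted total:
  Studio work 73 × 0.09 = 6.57
  Homework 77.8 × 0.08 = 6.224
  Term paper 97 × 0.07 = 6.79
  Assignments 72 × 0.28 = 20.16
  Participation 53 × 0.35 = 18.55
  Peer review 81 × 0.13 = 10.53
Sum = 68.824
68.824 is ≥ 68 and < 78 → C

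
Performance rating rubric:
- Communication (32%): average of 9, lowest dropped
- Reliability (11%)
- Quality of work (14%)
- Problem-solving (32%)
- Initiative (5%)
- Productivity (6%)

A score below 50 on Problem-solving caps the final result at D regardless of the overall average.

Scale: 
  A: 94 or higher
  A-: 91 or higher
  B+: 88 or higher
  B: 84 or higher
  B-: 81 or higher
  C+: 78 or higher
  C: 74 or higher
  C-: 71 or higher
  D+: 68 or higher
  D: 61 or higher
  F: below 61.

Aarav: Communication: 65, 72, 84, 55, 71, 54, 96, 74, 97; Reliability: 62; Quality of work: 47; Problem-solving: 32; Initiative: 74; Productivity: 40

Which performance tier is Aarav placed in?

Communication: drop 54 → average of remaining 8 = 614/8 = 76.75
Problem-solving score 32 < 50: minimum not met.
Weighted total:
  Communication 76.75 × 0.32 = 24.56
  Reliability 62 × 0.11 = 6.82
  Quality of work 47 × 0.14 = 6.58
  Problem-solving 32 × 0.32 = 10.24
  Initiative 74 × 0.05 = 3.7
  Productivity 40 × 0.06 = 2.4
Sum = 54.3
54.3 would be F; cap at D applies → F.

F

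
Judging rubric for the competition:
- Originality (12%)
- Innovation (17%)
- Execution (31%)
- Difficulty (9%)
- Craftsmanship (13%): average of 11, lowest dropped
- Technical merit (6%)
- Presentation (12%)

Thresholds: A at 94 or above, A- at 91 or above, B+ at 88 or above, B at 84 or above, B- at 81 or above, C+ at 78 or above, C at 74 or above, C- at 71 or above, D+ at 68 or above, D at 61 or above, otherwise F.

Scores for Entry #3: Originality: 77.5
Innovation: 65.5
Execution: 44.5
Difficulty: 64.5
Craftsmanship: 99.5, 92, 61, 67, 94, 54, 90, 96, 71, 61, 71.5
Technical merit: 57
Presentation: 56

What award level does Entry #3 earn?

F

Craftsmanship: drop 54 → average of remaining 10 = 803/10 = 80.3
Weighted total:
  Originality 77.5 × 0.12 = 9.3
  Innovation 65.5 × 0.17 = 11.135
  Execution 44.5 × 0.31 = 13.795
  Difficulty 64.5 × 0.09 = 5.805
  Craftsmanship 80.3 × 0.13 = 10.439
  Technical merit 57 × 0.06 = 3.42
  Presentation 56 × 0.12 = 6.72
Sum = 60.614
60.614 < 61 → F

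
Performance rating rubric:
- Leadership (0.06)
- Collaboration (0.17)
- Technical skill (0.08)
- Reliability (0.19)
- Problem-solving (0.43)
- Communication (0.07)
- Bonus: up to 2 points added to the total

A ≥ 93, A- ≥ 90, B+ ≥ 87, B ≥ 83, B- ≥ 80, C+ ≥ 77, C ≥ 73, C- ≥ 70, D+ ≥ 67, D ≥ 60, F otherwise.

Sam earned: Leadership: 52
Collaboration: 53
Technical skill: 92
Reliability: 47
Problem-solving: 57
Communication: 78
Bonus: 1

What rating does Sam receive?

Weighted total:
  Leadership 52 × 0.06 = 3.12
  Collaboration 53 × 0.17 = 9.01
  Technical skill 92 × 0.08 = 7.36
  Reliability 47 × 0.19 = 8.93
  Problem-solving 57 × 0.43 = 24.51
  Communication 78 × 0.07 = 5.46
Sum = 58.39
Bonus: 58.39 + 1 = 59.39
59.39 < 60 → F

F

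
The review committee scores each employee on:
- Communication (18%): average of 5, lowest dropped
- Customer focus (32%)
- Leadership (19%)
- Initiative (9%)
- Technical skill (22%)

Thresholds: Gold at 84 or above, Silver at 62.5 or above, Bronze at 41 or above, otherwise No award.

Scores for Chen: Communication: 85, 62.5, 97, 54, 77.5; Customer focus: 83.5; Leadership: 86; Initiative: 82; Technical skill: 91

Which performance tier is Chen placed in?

Communication: drop 54 → average of remaining 4 = 322/4 = 80.5
Weighted total:
  Communication 80.5 × 0.18 = 14.49
  Customer focus 83.5 × 0.32 = 26.72
  Leadership 86 × 0.19 = 16.34
  Initiative 82 × 0.09 = 7.38
  Technical skill 91 × 0.22 = 20.02
Sum = 84.95
84.95 ≥ 84 → Gold

Gold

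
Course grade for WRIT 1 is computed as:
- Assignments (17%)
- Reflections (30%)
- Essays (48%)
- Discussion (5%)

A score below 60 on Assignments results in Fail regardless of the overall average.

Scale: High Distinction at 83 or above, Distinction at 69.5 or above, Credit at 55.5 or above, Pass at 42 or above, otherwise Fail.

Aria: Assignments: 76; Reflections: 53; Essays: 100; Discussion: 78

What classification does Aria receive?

Distinction

Assignments score 76 ≥ 60: minimum met.
Weighted total:
  Assignments 76 × 0.17 = 12.92
  Reflections 53 × 0.3 = 15.9
  Essays 100 × 0.48 = 48
  Discussion 78 × 0.05 = 3.9
Sum = 80.72
80.72 is ≥ 69.5 and < 83 → Distinction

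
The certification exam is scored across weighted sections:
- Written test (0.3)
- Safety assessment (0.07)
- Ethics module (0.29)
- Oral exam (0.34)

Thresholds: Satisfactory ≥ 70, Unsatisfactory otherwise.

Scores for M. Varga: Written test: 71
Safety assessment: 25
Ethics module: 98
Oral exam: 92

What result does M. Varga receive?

Satisfactory

Weighted total:
  Written test 71 × 0.3 = 21.3
  Safety assessment 25 × 0.07 = 1.75
  Ethics module 98 × 0.29 = 28.42
  Oral exam 92 × 0.34 = 31.28
Sum = 82.75
82.75 ≥ 70 → Satisfactory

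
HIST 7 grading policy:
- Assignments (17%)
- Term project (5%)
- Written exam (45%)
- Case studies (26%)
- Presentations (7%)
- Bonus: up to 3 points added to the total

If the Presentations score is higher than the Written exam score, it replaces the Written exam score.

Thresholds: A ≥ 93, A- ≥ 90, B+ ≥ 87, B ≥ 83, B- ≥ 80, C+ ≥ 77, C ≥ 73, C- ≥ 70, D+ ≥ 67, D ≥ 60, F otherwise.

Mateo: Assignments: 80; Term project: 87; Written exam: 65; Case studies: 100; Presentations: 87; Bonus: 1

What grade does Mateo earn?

Presentations (87) > Written exam (65), so Written exam counts as 87.
Weighted total:
  Assignments 80 × 0.17 = 13.6
  Term project 87 × 0.05 = 4.35
  Written exam 87 × 0.45 = 39.15
  Case studies 100 × 0.26 = 26
  Presentations 87 × 0.07 = 6.09
Sum = 89.19
Bonus: 89.19 + 1 = 90.19
90.19 is ≥ 90 and < 93 → A-

A-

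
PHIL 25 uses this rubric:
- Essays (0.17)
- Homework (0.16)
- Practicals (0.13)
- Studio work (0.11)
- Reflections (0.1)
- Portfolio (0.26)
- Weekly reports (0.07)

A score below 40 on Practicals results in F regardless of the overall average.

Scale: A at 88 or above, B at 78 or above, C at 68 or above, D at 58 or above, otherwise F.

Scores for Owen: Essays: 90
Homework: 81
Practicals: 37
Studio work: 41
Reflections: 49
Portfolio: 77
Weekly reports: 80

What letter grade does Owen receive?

F

Practicals score 37 < 40: minimum not met.
Weighted total:
  Essays 90 × 0.17 = 15.3
  Homework 81 × 0.16 = 12.96
  Practicals 37 × 0.13 = 4.81
  Studio work 41 × 0.11 = 4.51
  Reflections 49 × 0.1 = 4.9
  Portfolio 77 × 0.26 = 20.02
  Weekly reports 80 × 0.07 = 5.6
Sum = 68.1
Because the Practicals minimum was not met, the result is F.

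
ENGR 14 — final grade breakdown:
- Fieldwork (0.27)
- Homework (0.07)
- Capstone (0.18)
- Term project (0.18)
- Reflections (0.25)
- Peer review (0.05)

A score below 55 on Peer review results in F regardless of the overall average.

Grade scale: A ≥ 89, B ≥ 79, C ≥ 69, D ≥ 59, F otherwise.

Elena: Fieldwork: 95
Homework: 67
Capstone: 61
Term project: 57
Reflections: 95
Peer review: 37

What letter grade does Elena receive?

F

Peer review score 37 < 55: minimum not met.
Weighted total:
  Fieldwork 95 × 0.27 = 25.65
  Homework 67 × 0.07 = 4.69
  Capstone 61 × 0.18 = 10.98
  Term project 57 × 0.18 = 10.26
  Reflections 95 × 0.25 = 23.75
  Peer review 37 × 0.05 = 1.85
Sum = 77.18
Because the Peer review minimum was not met, the result is F.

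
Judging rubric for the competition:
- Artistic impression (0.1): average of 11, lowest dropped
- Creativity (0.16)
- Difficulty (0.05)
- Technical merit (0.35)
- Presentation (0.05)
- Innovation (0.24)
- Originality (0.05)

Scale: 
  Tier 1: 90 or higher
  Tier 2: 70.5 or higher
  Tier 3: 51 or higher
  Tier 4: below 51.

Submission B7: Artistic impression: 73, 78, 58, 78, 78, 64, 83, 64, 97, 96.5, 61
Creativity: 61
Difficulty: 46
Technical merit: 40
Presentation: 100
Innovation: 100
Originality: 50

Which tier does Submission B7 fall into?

Artistic impression: drop 58 → average of remaining 10 = 772.5/10 = 77.25
Weighted total:
  Artistic impression 77.25 × 0.1 = 7.725
  Creativity 61 × 0.16 = 9.76
  Difficulty 46 × 0.05 = 2.3
  Technical merit 40 × 0.35 = 14
  Presentation 100 × 0.05 = 5
  Innovation 100 × 0.24 = 24
  Originality 50 × 0.05 = 2.5
Sum = 65.285
65.285 is ≥ 51 and < 70.5 → Tier 3

Tier 3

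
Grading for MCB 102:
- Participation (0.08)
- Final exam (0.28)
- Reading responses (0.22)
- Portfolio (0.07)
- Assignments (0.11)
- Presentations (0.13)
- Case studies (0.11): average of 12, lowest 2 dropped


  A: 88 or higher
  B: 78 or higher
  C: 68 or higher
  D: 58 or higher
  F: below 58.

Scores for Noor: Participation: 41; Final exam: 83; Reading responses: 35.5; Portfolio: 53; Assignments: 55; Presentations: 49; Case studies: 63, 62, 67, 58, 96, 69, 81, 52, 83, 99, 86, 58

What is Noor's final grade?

Case studies: drop 52, 58 → average of remaining 10 = 764/10 = 76.4
Weighted total:
  Participation 41 × 0.08 = 3.28
  Final exam 83 × 0.28 = 23.24
  Reading responses 35.5 × 0.22 = 7.81
  Portfolio 53 × 0.07 = 3.71
  Assignments 55 × 0.11 = 6.05
  Presentations 49 × 0.13 = 6.37
  Case studies 76.4 × 0.11 = 8.404
Sum = 58.864
58.864 is ≥ 58 and < 68 → D

D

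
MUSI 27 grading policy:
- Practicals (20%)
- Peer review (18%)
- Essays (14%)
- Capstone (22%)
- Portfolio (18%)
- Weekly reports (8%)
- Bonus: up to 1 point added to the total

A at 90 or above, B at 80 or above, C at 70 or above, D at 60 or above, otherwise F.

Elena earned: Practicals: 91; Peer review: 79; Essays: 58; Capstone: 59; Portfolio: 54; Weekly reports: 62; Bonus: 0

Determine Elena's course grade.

D

Weighted total:
  Practicals 91 × 0.2 = 18.2
  Peer review 79 × 0.18 = 14.22
  Essays 58 × 0.14 = 8.12
  Capstone 59 × 0.22 = 12.98
  Portfolio 54 × 0.18 = 9.72
  Weekly reports 62 × 0.08 = 4.96
Sum = 68.2
Bonus: 68.2 + 0 = 68.2
68.2 is ≥ 60 and < 70 → D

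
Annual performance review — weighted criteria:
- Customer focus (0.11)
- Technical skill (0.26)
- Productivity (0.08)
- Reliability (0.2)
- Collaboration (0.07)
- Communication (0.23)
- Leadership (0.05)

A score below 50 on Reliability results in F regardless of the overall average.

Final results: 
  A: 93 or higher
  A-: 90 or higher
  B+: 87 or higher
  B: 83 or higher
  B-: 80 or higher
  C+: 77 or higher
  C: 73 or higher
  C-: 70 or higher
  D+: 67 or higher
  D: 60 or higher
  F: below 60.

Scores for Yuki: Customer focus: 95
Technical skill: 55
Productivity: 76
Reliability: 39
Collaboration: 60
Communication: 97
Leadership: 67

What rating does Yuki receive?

Reliability score 39 < 50: minimum not met.
Weighted total:
  Customer focus 95 × 0.11 = 10.45
  Technical skill 55 × 0.26 = 14.3
  Productivity 76 × 0.08 = 6.08
  Reliability 39 × 0.2 = 7.8
  Collaboration 60 × 0.07 = 4.2
  Communication 97 × 0.23 = 22.31
  Leadership 67 × 0.05 = 3.35
Sum = 68.49
Because the Reliability minimum was not met, the result is F.

F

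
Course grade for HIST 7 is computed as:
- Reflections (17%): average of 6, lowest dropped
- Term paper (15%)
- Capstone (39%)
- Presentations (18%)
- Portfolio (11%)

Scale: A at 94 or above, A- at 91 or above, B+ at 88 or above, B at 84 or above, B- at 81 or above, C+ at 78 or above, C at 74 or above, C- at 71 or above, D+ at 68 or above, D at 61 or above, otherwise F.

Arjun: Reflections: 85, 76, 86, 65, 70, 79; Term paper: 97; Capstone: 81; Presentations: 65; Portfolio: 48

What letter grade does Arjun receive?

C

Reflections: drop 65 → average of remaining 5 = 396/5 = 79.2
Weighted total:
  Reflections 79.2 × 0.17 = 13.464
  Term paper 97 × 0.15 = 14.55
  Capstone 81 × 0.39 = 31.59
  Presentations 65 × 0.18 = 11.7
  Portfolio 48 × 0.11 = 5.28
Sum = 76.584
76.584 is ≥ 74 and < 78 → C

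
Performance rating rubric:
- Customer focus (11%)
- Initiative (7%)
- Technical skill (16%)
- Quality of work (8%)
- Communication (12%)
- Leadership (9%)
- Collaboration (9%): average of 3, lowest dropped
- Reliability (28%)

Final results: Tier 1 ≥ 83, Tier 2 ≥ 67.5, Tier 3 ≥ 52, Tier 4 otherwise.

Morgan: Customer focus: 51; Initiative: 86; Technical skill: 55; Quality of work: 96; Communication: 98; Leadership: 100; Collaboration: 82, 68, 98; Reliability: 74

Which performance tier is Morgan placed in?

Tier 2

Collaboration: drop 68 → average of remaining 2 = 180/2 = 90
Weighted total:
  Customer focus 51 × 0.11 = 5.61
  Initiative 86 × 0.07 = 6.02
  Technical skill 55 × 0.16 = 8.8
  Quality of work 96 × 0.08 = 7.68
  Communication 98 × 0.12 = 11.76
  Leadership 100 × 0.09 = 9
  Collaboration 90 × 0.09 = 8.1
  Reliability 74 × 0.28 = 20.72
Sum = 77.69
77.69 is ≥ 67.5 and < 83 → Tier 2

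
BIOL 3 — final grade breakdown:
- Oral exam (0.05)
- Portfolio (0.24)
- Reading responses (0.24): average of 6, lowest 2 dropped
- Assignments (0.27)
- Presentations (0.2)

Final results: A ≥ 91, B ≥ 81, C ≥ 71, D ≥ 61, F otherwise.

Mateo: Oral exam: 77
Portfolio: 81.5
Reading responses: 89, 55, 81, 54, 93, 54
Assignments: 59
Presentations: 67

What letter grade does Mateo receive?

Reading responses: drop 54, 54 → average of remaining 4 = 318/4 = 79.5
Weighted total:
  Oral exam 77 × 0.05 = 3.85
  Portfolio 81.5 × 0.24 = 19.56
  Reading responses 79.5 × 0.24 = 19.08
  Assignments 59 × 0.27 = 15.93
  Presentations 67 × 0.2 = 13.4
Sum = 71.82
71.82 is ≥ 71 and < 81 → C

C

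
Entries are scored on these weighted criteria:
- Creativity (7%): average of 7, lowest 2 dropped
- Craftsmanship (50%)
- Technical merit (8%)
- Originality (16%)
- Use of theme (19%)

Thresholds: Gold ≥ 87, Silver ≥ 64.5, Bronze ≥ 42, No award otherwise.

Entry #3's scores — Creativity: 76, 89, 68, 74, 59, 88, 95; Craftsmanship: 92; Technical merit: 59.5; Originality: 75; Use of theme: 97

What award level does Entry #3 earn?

Gold

Creativity: drop 59, 68 → average of remaining 5 = 422/5 = 84.4
Weighted total:
  Creativity 84.4 × 0.07 = 5.908
  Craftsmanship 92 × 0.5 = 46
  Technical merit 59.5 × 0.08 = 4.76
  Originality 75 × 0.16 = 12
  Use of theme 97 × 0.19 = 18.43
Sum = 87.098
87.098 ≥ 87 → Gold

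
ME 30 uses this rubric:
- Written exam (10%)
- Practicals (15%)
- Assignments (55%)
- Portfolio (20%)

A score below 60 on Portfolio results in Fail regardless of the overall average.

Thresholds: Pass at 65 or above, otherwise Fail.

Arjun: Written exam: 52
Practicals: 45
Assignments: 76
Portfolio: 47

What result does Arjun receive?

Fail

Portfolio score 47 < 60: minimum not met.
Weighted total:
  Written exam 52 × 0.1 = 5.2
  Practicals 45 × 0.15 = 6.75
  Assignments 76 × 0.55 = 41.8
  Portfolio 47 × 0.2 = 9.4
Sum = 63.15
Because the Portfolio minimum was not met, the result is Fail.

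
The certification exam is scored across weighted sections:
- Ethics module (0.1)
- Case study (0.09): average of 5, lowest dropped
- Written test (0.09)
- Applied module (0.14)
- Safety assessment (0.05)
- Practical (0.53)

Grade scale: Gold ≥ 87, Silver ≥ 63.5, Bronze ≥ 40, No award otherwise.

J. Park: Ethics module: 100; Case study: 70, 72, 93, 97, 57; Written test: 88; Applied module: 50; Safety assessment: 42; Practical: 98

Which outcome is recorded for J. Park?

Silver

Case study: drop 57 → average of remaining 4 = 332/4 = 83
Weighted total:
  Ethics module 100 × 0.1 = 10
  Case study 83 × 0.09 = 7.47
  Written test 88 × 0.09 = 7.92
  Applied module 50 × 0.14 = 7
  Safety assessment 42 × 0.05 = 2.1
  Practical 98 × 0.53 = 51.94
Sum = 86.43
86.43 is ≥ 63.5 and < 87 → Silver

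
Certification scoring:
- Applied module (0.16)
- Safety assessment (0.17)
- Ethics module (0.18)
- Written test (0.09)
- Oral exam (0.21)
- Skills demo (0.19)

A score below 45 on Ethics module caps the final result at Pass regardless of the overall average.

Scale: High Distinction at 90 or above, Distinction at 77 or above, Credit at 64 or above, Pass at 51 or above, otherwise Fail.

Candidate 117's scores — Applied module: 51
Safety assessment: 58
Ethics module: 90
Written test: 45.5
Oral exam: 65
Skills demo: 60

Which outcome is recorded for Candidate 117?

Ethics module score 90 ≥ 45: minimum met.
Weighted total:
  Applied module 51 × 0.16 = 8.16
  Safety assessment 58 × 0.17 = 9.86
  Ethics module 90 × 0.18 = 16.2
  Written test 45.5 × 0.09 = 4.095
  Oral exam 65 × 0.21 = 13.65
  Skills demo 60 × 0.19 = 11.4
Sum = 63.365
63.365 is ≥ 51 and < 64 → Pass

Pass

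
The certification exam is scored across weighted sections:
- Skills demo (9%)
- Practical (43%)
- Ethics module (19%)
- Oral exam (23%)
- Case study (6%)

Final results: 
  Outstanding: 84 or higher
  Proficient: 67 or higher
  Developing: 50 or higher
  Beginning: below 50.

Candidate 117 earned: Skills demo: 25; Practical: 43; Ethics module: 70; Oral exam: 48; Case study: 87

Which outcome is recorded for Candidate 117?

Developing

Weighted total:
  Skills demo 25 × 0.09 = 2.25
  Practical 43 × 0.43 = 18.49
  Ethics module 70 × 0.19 = 13.3
  Oral exam 48 × 0.23 = 11.04
  Case study 87 × 0.06 = 5.22
Sum = 50.3
50.3 is ≥ 50 and < 67 → Developing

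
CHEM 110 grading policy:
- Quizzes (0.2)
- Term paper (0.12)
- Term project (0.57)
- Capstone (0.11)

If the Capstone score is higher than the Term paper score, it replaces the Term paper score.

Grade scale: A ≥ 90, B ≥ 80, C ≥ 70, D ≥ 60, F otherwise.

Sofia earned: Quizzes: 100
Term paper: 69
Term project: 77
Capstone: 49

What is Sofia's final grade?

C

Capstone (49) ≤ Term paper (69), so Term paper stays at 69.
Weighted total:
  Quizzes 100 × 0.2 = 20
  Term paper 69 × 0.12 = 8.28
  Term project 77 × 0.57 = 43.89
  Capstone 49 × 0.11 = 5.39
Sum = 77.56
77.56 is ≥ 70 and < 80 → C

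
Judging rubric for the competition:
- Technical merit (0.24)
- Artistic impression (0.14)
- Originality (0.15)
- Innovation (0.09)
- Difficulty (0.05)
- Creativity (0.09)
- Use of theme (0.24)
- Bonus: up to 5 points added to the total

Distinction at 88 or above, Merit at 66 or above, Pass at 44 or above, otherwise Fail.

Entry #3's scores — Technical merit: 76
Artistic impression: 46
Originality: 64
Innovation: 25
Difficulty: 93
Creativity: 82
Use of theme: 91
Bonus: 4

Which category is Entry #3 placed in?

Merit

Weighted total:
  Technical merit 76 × 0.24 = 18.24
  Artistic impression 46 × 0.14 = 6.44
  Originality 64 × 0.15 = 9.6
  Innovation 25 × 0.09 = 2.25
  Difficulty 93 × 0.05 = 4.65
  Creativity 82 × 0.09 = 7.38
  Use of theme 91 × 0.24 = 21.84
Sum = 70.4
Bonus: 70.4 + 4 = 74.4
74.4 is ≥ 66 and < 88 → Merit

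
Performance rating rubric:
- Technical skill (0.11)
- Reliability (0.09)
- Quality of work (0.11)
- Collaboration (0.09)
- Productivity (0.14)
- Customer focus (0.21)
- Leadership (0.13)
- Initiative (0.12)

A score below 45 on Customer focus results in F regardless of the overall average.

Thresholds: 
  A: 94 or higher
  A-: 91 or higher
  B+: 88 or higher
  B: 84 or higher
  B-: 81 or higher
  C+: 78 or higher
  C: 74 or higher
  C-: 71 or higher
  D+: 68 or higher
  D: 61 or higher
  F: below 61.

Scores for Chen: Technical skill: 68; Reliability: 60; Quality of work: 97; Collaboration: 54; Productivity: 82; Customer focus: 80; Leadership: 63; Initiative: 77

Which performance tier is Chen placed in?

Customer focus score 80 ≥ 45: minimum met.
Weighted total:
  Technical skill 68 × 0.11 = 7.48
  Reliability 60 × 0.09 = 5.4
  Quality of work 97 × 0.11 = 10.67
  Collaboration 54 × 0.09 = 4.86
  Productivity 82 × 0.14 = 11.48
  Customer focus 80 × 0.21 = 16.8
  Leadership 63 × 0.13 = 8.19
  Initiative 77 × 0.12 = 9.24
Sum = 74.12
74.12 is ≥ 74 and < 78 → C

C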